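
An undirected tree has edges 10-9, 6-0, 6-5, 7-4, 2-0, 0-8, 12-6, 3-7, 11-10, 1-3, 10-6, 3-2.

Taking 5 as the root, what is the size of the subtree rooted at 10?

3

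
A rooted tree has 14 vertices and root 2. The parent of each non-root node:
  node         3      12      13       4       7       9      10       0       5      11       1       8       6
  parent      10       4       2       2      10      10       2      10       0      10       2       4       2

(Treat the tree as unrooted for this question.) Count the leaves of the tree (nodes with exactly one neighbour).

10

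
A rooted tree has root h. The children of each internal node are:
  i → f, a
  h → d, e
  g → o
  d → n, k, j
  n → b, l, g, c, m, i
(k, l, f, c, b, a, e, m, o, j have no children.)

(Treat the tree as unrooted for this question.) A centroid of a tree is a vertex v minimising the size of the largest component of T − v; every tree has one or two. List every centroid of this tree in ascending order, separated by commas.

Delete n: the remaining components have sizes 5, 3, 2, 1, 1, 1, 1. Max 5 ≤ 7, so n is a centroid.
No neighbour of n does as well, so n is the unique centroid.

n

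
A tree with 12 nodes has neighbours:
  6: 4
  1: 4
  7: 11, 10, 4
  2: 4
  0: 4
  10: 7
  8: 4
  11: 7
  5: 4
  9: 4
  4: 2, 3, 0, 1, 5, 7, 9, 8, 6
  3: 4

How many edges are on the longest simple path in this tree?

3

BFS from 11 reaches 6 last, at distance 3; BFS from 6 confirms no node is farther.
Path: 11–7–4–6.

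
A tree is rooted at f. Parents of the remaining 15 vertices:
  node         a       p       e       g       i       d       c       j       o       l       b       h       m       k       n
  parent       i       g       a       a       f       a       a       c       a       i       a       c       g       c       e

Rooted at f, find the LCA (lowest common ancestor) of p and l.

i

p's ancestor chain is p, g, a, i, f and l's is l, i, f; they first meet at i.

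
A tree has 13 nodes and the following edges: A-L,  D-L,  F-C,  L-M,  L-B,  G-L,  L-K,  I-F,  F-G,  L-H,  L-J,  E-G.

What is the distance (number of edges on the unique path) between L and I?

3

The path is L - G - F - I, which has 3 edges.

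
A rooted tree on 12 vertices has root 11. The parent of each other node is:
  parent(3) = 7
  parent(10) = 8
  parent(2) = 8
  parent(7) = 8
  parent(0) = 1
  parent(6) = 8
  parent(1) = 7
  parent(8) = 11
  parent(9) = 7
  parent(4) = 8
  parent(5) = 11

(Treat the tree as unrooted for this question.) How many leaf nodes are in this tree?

8

Degree-1 nodes: 0, 2, 3, 4, 5, 6, 9, 10 — 8 of them.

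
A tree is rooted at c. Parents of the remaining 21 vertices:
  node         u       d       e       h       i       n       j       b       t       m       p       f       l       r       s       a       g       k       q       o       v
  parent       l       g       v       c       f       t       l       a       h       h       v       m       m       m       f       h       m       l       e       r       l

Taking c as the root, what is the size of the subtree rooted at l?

The subtree rooted at l contains: l, v, j, u, k, p, e, q — 8 nodes.

8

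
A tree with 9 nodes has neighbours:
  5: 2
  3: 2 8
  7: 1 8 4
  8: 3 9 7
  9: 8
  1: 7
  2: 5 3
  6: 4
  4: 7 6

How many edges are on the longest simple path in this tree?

6

A longest path is 5 – 2 – 3 – 8 – 7 – 4 – 6, with 6 edges.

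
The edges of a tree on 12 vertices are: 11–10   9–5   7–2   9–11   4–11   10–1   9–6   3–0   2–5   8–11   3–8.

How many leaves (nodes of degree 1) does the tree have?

5

Exactly 5 nodes have a single neighbour: 0, 1, 4, 6, 7.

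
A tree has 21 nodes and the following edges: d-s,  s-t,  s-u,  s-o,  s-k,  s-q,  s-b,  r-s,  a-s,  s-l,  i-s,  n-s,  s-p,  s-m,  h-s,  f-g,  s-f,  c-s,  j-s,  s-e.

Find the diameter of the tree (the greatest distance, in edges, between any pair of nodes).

3

BFS from g reaches q last, at distance 3; BFS from q confirms no node is farther.
Path: g - f - s - q.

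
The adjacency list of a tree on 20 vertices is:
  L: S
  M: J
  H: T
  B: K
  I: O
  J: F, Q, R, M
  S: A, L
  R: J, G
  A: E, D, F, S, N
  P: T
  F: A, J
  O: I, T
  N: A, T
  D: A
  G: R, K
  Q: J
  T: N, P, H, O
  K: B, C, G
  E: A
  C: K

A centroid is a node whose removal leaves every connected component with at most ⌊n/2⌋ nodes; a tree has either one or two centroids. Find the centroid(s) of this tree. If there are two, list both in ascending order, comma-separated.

A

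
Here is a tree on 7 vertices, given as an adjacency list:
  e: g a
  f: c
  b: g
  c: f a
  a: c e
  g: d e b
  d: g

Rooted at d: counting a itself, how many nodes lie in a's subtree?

3

Descendants of a (including itself): a, c, f. That's 3.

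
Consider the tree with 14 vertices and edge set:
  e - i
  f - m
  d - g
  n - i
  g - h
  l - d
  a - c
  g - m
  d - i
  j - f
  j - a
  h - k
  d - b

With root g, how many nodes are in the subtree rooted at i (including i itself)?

3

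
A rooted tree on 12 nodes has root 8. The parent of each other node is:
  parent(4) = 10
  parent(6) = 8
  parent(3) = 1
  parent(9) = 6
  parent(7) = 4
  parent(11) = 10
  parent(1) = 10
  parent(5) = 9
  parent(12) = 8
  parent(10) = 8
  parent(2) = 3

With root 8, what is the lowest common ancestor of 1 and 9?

Ancestors of 1 (toward the root): 1, 10, 8.
Ancestors of 9: 9, 6, 8.
The deepest node appearing in both lists is 8.

8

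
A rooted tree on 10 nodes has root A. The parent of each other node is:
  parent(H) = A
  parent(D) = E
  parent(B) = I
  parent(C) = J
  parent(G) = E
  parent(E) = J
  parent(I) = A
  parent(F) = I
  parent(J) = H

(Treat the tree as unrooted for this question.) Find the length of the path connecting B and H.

3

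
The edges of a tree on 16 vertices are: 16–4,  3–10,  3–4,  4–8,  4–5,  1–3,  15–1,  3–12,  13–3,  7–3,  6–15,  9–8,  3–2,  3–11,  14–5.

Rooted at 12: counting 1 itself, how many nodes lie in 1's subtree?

3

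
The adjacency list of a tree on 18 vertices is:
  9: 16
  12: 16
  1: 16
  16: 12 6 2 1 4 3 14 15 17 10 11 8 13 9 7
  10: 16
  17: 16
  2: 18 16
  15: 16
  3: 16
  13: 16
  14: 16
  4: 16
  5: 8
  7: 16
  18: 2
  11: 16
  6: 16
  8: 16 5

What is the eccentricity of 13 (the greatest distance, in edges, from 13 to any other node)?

3

A farthest node from 13 is 18 (5 also at distance 3).
The path 13 – 16 – 2 – 18 has 3 edges.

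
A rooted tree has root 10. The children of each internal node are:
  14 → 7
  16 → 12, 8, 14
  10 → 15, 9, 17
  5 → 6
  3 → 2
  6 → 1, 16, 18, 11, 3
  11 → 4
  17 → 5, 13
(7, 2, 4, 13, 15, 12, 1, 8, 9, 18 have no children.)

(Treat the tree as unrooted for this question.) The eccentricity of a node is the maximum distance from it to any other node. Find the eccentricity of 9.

7

The node farthest from 9 is 7, via 9 – 10 – 17 – 5 – 6 – 16 – 14 – 7 — 7 edges.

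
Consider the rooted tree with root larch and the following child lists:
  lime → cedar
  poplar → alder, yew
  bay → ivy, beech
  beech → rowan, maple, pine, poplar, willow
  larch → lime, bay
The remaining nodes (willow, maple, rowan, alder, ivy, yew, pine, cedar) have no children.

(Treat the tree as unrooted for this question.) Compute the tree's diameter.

Starting from cedar, a farthest node is yew at distance 6.
One longest path: cedar – lime – larch – bay – beech – poplar – yew.
So the diameter is 6.

6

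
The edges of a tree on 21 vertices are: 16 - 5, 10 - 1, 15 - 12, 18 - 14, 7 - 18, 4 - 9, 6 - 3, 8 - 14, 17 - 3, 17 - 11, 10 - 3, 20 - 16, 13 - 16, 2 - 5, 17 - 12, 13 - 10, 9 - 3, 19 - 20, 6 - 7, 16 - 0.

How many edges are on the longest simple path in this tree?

10

BFS from 8 reaches 19 last, at distance 10; BFS from 19 confirms no node is farther.
Path: 8-14-18-7-6-3-10-13-16-20-19.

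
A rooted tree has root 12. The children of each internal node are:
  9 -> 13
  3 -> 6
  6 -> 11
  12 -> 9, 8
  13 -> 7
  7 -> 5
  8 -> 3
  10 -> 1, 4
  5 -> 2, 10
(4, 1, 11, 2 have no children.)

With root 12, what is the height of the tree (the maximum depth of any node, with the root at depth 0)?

A deepest node is 4, reached by 12-9-13-7-5-10-4.
That path has 6 edges, so the height is 6.

6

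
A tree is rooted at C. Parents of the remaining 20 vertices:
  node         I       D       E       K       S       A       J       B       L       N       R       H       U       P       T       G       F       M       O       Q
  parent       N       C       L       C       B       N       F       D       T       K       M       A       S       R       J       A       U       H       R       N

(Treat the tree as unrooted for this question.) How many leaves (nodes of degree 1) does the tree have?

Degree-1 nodes: E, G, I, O, P, Q — 6 of them.

6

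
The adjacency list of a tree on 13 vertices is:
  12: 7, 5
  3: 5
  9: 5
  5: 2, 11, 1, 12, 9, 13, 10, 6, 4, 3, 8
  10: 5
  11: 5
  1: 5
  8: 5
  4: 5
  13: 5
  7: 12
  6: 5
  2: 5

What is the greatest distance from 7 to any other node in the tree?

3

A farthest node from 7 is 2 (9, 4, 6, 11, 10, 8, 3, 13, 1 also at distance 3).
The path 7 – 12 – 5 – 2 has 3 edges.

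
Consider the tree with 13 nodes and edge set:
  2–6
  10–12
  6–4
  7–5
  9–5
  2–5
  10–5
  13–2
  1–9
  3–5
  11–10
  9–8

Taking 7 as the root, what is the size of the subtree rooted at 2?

The subtree rooted at 2 contains: 2, 6, 13, 4 — 4 nodes.

4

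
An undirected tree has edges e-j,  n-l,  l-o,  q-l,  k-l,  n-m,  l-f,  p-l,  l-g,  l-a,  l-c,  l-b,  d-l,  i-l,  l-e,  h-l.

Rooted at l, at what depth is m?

Path from l to m: l–n–m, which has 2 edges.

2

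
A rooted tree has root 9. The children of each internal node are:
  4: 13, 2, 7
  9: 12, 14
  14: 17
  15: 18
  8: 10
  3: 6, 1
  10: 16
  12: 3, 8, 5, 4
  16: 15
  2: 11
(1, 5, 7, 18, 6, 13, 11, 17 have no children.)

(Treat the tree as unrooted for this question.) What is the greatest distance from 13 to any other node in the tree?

7

The node farthest from 13 is 18, via 13–4–12–8–10–16–15–18 — 7 edges.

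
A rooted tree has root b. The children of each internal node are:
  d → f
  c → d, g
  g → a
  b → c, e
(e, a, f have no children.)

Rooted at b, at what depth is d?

2

b–c–d — 2 edges.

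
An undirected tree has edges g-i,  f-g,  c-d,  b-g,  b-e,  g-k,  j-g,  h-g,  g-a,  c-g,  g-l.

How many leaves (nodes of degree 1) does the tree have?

Exactly 9 nodes have a single neighbour: a, d, e, f, h, i, j, k, l.

9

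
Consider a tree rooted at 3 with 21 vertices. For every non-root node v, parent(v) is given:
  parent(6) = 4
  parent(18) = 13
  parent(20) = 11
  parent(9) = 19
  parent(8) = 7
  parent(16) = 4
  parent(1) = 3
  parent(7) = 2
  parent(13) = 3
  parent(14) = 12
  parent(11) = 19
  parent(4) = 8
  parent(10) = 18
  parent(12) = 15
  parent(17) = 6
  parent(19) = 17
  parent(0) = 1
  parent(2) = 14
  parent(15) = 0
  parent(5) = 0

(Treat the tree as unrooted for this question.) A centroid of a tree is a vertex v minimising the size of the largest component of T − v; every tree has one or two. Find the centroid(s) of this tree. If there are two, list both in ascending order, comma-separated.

If 2 is removed the pieces have sizes 10, 10, all ≤ ⌊21/2⌋ = 10.
No neighbour of 2 does as well, so 2 is the unique centroid.

2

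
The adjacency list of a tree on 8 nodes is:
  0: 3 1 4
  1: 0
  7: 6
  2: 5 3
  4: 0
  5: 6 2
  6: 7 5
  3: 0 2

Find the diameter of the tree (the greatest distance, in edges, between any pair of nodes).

6

Starting from 7, a farthest node is 1 at distance 6.
One longest path: 7-6-5-2-3-0-1.
So the diameter is 6.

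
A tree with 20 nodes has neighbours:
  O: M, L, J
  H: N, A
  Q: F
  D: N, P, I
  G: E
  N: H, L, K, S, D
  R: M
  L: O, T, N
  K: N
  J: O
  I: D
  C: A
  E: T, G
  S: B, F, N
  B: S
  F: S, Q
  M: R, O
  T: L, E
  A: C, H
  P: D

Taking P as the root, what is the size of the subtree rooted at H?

Descendants of H (including itself): H, A, C. That's 3.

3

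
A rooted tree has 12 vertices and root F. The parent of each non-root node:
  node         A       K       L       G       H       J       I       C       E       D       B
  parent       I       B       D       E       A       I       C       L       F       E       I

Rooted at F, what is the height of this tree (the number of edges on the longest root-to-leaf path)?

7

The longest root-to-leaf path is F – E – D – L – C – I – B – K (7 edges).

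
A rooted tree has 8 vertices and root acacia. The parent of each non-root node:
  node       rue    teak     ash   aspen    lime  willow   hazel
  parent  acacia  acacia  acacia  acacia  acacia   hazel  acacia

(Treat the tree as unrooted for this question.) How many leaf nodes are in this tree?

Exactly 6 nodes have a single neighbour: ash, aspen, lime, rue, teak, willow.

6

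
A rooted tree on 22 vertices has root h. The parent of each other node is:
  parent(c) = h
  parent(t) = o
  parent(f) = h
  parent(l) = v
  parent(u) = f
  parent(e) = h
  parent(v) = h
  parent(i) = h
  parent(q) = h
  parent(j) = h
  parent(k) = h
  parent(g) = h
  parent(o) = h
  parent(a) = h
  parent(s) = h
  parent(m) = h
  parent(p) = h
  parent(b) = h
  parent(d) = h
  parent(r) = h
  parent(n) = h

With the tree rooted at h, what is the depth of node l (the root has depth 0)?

2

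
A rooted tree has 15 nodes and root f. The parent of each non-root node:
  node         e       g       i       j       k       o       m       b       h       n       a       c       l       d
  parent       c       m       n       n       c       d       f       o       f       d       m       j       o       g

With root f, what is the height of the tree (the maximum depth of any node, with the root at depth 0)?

7

The longest root-to-leaf path is f – m – g – d – n – j – c – e (7 edges).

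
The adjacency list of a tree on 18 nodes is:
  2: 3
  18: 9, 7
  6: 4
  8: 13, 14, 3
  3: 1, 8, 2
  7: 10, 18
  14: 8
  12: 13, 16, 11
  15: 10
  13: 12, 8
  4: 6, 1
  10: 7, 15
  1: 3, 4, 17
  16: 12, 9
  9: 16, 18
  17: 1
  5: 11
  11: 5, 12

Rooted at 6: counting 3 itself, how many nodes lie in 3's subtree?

14

Descendants of 3 (including itself): 3, 8, 2, 13, 14, 12, 11, 16, 5, 9, 18, 7, 10, 15. That's 14.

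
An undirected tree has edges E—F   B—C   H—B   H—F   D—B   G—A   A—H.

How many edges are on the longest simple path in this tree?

A longest path is C–B–H–A–G, with 4 edges.

4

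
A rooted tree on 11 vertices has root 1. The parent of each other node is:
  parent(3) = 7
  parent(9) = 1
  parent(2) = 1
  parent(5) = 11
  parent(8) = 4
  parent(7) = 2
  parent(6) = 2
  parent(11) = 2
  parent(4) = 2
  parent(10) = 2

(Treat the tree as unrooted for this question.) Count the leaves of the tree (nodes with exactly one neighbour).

Degree-1 nodes: 3, 5, 6, 8, 9, 10 — 6 of them.

6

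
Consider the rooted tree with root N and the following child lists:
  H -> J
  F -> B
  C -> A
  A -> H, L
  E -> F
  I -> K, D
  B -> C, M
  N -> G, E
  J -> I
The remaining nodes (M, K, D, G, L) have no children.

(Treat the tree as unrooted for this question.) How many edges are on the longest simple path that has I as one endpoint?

9

Distances from I peak at 9, attained at G.
I – J – H – A – C – B – F – E – N – G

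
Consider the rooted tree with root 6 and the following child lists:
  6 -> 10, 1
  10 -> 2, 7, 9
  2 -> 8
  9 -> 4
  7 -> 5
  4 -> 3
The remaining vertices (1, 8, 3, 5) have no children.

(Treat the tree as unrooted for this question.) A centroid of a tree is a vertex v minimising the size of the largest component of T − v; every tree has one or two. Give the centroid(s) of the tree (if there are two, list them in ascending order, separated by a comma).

Delete 10: the remaining components have sizes 3, 2, 2, 2. Max 3 ≤ 5, so 10 is a centroid.
No neighbour of 10 does as well, so 10 is the unique centroid.

10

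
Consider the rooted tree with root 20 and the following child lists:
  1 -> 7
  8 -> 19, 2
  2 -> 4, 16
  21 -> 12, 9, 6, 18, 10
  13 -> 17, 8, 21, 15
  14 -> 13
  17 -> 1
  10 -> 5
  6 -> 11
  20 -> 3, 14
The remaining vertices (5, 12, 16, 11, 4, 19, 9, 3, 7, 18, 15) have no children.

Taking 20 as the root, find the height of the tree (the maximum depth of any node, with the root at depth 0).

5

The longest root-to-leaf path is 20-14-13-8-2-4 (5 edges).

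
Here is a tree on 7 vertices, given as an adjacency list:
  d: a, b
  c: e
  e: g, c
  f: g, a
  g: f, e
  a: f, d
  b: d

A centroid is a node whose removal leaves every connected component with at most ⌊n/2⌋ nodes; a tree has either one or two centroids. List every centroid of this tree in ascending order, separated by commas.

Removing f splits the tree into components of sizes 3, 3; the largest is 3 ≤ ⌊7/2⌋ = 3.
No neighbour of f does as well, so f is the unique centroid.

f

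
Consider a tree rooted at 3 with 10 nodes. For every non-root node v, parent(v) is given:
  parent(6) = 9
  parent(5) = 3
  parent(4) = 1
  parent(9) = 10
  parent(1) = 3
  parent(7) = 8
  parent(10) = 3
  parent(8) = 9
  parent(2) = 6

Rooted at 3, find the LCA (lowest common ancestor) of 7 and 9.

9

Path 7→root: 7 8 9 10 3; path 9→root: 9 10 3.
First common node: 9.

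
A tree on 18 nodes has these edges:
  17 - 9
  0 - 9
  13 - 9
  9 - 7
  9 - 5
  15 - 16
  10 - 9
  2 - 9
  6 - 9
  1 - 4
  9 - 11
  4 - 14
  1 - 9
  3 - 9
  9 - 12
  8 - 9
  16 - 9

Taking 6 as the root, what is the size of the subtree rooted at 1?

The subtree rooted at 1 contains: 1, 4, 14 — 3 nodes.

3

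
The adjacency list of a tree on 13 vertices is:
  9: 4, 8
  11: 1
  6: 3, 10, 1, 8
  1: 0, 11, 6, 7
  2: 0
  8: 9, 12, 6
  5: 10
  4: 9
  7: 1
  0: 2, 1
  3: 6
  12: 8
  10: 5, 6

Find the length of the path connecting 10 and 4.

4

The path is 10–6–8–9–4, which has 4 edges.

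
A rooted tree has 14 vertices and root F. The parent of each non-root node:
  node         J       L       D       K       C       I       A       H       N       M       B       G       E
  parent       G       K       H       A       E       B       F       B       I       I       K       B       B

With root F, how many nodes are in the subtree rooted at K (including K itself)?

K's subtree: {K, B, L, G, I, H, E, J, N, M, D, C}, size 12.

12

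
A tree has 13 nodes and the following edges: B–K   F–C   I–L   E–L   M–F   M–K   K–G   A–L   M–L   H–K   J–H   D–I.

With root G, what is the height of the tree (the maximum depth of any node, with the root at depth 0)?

5

The longest root-to-leaf path is G – K – M – L – I – D (5 edges).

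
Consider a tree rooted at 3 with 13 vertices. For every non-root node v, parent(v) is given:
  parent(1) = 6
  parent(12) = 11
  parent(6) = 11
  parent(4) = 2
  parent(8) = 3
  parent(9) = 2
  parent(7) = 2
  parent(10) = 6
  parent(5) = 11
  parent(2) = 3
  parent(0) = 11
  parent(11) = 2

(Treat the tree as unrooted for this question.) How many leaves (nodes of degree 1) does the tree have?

9

The leaves are 0, 1, 4, 5, 7, 8, 9, 10, 12.
That is 9 leaves.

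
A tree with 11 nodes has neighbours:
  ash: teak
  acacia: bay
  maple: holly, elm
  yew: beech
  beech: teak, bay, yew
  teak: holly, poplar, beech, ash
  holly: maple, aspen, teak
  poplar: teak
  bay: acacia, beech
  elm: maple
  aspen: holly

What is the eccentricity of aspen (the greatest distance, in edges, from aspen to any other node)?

Distances from aspen peak at 5, attained at acacia.
aspen – holly – teak – beech – bay – acacia

5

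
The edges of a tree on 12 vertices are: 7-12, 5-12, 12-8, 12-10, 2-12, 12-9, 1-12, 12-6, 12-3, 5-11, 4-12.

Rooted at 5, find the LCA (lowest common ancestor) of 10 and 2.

Ancestors of 10 (toward the root): 10, 12, 5.
Ancestors of 2: 2, 12, 5.
The deepest node appearing in both lists is 12.

12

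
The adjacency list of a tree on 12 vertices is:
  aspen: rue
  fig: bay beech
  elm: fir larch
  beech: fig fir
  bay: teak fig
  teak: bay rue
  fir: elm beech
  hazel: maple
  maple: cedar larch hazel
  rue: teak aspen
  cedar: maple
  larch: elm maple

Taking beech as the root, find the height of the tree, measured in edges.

5

hazel sits deepest: beech-fir-elm-larch-maple-hazel — 5 edges from the root.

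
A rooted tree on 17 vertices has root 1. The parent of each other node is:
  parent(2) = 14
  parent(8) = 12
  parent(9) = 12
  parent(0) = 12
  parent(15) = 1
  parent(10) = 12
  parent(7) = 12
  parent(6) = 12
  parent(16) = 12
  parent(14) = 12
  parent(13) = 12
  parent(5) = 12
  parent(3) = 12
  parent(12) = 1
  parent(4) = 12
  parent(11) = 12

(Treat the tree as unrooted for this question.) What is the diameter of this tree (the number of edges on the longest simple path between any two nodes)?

4

BFS from 15 reaches 2 last, at distance 4; BFS from 2 confirms no node is farther.
Path: 15 – 1 – 12 – 14 – 2.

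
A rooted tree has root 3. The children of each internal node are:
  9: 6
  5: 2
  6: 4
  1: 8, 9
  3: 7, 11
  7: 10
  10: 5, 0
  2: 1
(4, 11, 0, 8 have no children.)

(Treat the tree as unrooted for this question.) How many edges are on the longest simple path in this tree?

9

BFS from 11 reaches 4 last, at distance 9; BFS from 4 confirms no node is farther.
Path: 11–3–7–10–5–2–1–9–6–4.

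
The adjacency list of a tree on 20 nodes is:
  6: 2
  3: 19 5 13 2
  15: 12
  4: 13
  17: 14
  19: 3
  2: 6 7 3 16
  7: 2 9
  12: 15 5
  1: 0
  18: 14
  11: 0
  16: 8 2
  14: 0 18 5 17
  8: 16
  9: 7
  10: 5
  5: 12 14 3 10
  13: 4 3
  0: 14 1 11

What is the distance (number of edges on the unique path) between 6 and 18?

Walking from 6: 6 - 2 - 3 - 5 - 14 - 18. Length 5.

5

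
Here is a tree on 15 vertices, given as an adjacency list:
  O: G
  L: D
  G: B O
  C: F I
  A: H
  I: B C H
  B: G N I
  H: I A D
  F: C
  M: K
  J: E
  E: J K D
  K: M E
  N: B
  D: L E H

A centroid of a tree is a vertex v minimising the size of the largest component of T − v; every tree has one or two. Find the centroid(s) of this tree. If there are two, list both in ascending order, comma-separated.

H

Removing H splits the tree into components of sizes 7, 6, 1; the largest is 7 ≤ ⌊15/2⌋ = 7.
No neighbour of H does as well, so H is the unique centroid.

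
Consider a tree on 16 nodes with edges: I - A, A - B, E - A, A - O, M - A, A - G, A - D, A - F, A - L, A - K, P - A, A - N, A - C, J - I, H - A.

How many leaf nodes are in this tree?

14

The leaves are B, C, D, E, F, G, H, J, K, L, M, N, O, P.
That is 14 leaves.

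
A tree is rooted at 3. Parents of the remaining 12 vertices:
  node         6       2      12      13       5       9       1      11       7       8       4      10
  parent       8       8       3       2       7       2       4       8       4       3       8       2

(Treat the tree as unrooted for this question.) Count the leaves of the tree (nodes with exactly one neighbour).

Exactly 8 nodes have a single neighbour: 1, 5, 6, 9, 10, 11, 12, 13.

8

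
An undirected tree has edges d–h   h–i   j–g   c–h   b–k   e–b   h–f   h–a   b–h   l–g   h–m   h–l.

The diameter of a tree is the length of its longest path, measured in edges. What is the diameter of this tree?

BFS from j reaches k last, at distance 5; BFS from k confirms no node is farther.
Path: j - g - l - h - b - k.

5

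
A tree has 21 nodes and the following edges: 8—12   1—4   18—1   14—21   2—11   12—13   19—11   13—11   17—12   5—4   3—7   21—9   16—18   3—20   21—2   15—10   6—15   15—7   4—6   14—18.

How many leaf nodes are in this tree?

8

The leaves are 5, 8, 9, 10, 16, 17, 19, 20.
That is 8 leaves.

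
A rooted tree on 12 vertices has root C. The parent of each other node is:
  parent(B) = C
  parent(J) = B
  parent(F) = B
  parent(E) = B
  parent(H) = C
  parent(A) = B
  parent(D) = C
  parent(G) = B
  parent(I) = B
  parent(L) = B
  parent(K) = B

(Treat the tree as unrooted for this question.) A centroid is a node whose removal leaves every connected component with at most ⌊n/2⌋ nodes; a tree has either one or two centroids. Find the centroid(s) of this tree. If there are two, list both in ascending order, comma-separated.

If B is removed the pieces have sizes 3, 1, 1, 1, 1, 1, 1, 1, 1, all ≤ ⌊12/2⌋ = 6.
No neighbour of B does as well, so B is the unique centroid.

B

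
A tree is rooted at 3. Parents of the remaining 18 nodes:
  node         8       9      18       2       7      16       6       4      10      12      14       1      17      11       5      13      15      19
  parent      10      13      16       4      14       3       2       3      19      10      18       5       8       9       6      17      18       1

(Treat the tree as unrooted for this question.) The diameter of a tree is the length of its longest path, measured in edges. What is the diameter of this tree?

BFS from 11 reaches 7 last, at distance 16; BFS from 7 confirms no node is farther.
Path: 11 – 9 – 13 – 17 – 8 – 10 – 19 – 1 – 5 – 6 – 2 – 4 – 3 – 16 – 18 – 14 – 7.

16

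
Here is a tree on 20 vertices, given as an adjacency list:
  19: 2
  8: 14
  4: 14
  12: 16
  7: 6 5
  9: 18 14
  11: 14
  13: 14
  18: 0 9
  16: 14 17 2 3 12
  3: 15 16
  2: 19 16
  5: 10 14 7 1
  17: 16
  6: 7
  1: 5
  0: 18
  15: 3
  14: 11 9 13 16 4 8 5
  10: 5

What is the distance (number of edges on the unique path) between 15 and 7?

15–3–16–14–5–7: 5 edges.

5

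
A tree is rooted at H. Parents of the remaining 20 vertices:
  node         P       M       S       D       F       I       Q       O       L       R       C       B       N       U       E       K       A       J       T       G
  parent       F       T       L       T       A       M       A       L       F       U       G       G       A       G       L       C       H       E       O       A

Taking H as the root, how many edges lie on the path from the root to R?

4

Climbing from R to the root: R – U – G – A – H. That's 4 steps.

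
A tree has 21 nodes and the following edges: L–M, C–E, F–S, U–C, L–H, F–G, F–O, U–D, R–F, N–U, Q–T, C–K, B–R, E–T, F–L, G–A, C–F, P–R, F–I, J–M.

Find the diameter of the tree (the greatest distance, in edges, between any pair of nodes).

7

Starting from Q, a farthest node is J at distance 7.
One longest path: Q–T–E–C–F–L–M–J.
So the diameter is 7.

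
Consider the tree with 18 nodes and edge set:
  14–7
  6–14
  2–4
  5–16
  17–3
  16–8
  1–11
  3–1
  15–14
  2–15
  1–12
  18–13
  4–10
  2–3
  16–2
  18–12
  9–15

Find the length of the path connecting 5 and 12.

The path is 5 – 16 – 2 – 3 – 1 – 12, which has 5 edges.

5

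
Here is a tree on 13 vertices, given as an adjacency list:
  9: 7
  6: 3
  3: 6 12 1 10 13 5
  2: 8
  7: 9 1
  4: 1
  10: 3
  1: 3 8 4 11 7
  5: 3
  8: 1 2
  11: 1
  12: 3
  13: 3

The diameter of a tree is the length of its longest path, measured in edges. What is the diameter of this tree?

BFS from 10 reaches 9 last, at distance 4; BFS from 9 confirms no node is farther.
Path: 10 – 3 – 1 – 7 – 9.

4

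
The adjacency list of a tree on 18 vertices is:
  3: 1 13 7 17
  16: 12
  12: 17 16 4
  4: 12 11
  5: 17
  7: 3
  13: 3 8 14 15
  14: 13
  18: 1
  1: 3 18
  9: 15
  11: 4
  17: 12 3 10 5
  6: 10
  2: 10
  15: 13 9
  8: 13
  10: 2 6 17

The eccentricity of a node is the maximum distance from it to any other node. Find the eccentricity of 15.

A farthest node from 15 is 11.
The path 15–13–3–17–12–4–11 has 6 edges.

6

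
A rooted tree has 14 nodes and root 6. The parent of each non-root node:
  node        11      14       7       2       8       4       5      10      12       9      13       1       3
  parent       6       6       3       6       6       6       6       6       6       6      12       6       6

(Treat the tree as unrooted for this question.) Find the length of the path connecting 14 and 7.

3

Walking from 14: 14 – 6 – 3 – 7. Length 3.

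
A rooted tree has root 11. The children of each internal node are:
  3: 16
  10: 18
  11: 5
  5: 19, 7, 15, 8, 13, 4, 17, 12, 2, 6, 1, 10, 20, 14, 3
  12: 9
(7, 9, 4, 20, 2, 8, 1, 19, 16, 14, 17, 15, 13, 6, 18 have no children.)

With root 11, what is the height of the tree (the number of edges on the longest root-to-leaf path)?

3

The longest root-to-leaf path is 11–5–10–18 (3 edges).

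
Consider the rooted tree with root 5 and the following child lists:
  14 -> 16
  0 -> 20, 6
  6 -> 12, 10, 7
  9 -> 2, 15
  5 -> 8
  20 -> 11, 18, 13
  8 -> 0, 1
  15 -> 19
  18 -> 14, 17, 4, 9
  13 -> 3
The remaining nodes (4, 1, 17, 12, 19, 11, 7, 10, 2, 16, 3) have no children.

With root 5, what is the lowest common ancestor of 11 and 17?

11's ancestor chain is 11, 20, 0, 8, 5 and 17's is 17, 18, 20, 0, 8, 5; they first meet at 20.

20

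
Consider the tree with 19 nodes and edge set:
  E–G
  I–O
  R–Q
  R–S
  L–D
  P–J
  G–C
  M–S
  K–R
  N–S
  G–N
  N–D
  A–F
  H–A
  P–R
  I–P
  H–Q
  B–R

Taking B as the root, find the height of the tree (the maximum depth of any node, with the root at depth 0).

5

The longest root-to-leaf path is B–R–S–N–D–L (5 edges).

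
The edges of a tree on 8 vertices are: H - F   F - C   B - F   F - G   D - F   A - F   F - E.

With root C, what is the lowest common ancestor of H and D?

F

Ancestors of H (toward the root): H, F, C.
Ancestors of D: D, F, C.
The deepest node appearing in both lists is F.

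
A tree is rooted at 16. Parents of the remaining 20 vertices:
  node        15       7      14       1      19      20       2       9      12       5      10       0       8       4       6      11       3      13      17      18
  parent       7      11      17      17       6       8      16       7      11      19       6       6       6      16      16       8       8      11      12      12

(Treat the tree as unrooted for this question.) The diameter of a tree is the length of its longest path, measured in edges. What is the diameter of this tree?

7

BFS from 2 reaches 1 last, at distance 7; BFS from 1 confirms no node is farther.
Path: 2 – 16 – 6 – 8 – 11 – 12 – 17 – 1.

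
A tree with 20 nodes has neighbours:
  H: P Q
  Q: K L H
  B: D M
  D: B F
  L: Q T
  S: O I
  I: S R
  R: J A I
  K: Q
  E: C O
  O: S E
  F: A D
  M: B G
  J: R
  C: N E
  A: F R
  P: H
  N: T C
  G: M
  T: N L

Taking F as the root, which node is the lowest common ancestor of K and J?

Ancestors of K (toward the root): K, Q, L, T, N, C, E, O, S, I, R, A, F.
Ancestors of J: J, R, A, F.
The deepest node appearing in both lists is R.

R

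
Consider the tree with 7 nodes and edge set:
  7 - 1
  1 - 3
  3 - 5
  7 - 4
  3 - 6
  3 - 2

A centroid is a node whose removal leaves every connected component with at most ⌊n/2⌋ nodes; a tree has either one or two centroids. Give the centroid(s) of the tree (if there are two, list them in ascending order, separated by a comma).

If 3 is removed the pieces have sizes 3, 1, 1, 1, all ≤ ⌊7/2⌋ = 3.
Every other node leaves some component of size > 3, so the centroid is unique.

3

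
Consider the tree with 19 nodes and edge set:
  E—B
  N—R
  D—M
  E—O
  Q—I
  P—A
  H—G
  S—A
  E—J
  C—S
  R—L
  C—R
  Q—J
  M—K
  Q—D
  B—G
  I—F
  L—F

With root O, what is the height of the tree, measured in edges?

11

The longest root-to-leaf path is O → E → J → Q → I → F → L → R → C → S → A → P (11 edges).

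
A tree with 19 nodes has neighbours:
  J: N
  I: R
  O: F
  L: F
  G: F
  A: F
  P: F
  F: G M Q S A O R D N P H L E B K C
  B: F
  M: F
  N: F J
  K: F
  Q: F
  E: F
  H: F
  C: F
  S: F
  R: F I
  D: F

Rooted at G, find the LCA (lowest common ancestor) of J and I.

F

Path J→root: J N F G; path I→root: I R F G.
First common node: F.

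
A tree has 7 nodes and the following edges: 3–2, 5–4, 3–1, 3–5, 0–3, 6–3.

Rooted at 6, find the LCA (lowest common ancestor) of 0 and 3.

0's ancestor chain is 0, 3, 6 and 3's is 3, 6; they first meet at 3.

3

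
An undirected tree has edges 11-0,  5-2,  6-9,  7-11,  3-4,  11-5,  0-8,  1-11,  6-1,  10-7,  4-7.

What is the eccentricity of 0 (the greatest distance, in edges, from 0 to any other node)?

The node farthest from 0 is 9 (3 also at distance 4), via 0–11–1–6–9 — 4 edges.

4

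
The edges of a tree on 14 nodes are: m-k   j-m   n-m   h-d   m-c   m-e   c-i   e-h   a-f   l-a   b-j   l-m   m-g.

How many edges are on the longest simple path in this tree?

6

A longest path is d - h - e - m - l - a - f, with 6 edges.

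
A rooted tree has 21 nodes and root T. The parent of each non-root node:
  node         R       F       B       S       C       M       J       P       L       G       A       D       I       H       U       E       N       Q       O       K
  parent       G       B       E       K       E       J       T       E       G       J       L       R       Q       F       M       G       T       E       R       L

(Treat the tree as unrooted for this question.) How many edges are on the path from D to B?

D - R - G - E - B: 4 edges.

4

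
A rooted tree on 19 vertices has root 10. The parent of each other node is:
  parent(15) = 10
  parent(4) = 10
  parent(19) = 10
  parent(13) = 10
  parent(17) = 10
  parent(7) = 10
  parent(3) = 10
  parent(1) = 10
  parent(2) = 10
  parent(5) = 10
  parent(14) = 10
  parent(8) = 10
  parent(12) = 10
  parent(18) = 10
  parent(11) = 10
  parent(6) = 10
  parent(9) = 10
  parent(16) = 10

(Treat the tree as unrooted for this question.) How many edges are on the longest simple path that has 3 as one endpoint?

A farthest node from 3 is 9 (19, 6, 8, 17, 15, 7, 12, 13, 18, 16, 11, 14, 1, 2, 5, 4 also at distance 2).
The path 3–10–9 has 2 edges.

2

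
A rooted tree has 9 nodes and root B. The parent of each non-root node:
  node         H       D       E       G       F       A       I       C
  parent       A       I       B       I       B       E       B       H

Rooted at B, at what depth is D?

2

Climbing from D to the root: D–I–B. That's 2 steps.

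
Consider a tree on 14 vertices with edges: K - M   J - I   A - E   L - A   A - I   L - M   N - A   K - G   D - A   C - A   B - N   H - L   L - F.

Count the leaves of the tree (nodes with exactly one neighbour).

8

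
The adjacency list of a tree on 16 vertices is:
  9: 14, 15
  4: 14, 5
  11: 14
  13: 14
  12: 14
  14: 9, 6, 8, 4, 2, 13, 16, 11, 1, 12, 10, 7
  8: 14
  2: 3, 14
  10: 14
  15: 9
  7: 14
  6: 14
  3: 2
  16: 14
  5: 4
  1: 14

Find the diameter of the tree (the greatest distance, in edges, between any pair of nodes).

BFS from 15 reaches 3 last, at distance 4; BFS from 3 confirms no node is farther.
Path: 15 – 9 – 14 – 2 – 3.

4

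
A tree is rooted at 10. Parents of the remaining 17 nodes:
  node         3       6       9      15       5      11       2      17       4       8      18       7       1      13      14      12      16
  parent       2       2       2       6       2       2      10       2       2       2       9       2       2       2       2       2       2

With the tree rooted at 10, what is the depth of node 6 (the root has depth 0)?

10 – 2 – 6 — 2 edges.

2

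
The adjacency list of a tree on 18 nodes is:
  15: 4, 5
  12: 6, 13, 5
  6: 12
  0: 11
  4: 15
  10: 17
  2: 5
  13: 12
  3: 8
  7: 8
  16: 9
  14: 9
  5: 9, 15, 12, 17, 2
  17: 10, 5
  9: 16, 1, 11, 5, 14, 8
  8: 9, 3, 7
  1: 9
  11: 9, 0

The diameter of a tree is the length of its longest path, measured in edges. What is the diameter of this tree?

A longest path is 6 - 12 - 5 - 9 - 8 - 7, with 5 edges.

5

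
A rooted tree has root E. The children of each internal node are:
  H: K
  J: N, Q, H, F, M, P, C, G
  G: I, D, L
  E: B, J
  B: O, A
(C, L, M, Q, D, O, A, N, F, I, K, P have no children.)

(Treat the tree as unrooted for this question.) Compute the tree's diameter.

BFS from D reaches A last, at distance 5; BFS from A confirms no node is farther.
Path: D – G – J – E – B – A.

5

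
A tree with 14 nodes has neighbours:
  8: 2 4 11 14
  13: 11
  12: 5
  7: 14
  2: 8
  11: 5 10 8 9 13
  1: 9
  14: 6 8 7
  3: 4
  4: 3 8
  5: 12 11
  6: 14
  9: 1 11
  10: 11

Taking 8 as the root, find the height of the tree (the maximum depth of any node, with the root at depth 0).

3

The longest root-to-leaf path is 8–11–5–12 (3 edges).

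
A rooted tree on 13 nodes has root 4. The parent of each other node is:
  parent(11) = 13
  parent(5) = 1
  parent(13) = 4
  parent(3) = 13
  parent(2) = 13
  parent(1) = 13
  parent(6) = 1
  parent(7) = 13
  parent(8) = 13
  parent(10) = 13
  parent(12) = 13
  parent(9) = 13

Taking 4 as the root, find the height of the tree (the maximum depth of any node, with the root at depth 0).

5 sits deepest: 4–13–1–5 — 3 edges from the root.

3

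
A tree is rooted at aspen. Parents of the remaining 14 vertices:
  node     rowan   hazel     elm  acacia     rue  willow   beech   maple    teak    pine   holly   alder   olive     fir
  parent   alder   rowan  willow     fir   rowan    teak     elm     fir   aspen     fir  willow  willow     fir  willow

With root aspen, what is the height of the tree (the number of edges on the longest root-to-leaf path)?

5

A deepest node is hazel, reached by aspen-teak-willow-alder-rowan-hazel.
That path has 5 edges, so the height is 5.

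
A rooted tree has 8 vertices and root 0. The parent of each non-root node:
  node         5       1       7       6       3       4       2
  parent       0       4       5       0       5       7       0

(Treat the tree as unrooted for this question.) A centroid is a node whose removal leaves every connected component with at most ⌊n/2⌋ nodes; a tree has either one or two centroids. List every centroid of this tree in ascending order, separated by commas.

Removing 5 splits the tree into components of sizes 3, 3, 1; the largest is 3 ≤ ⌊8/2⌋ = 4.
Every other node leaves some component of size > 4, so the centroid is unique.

5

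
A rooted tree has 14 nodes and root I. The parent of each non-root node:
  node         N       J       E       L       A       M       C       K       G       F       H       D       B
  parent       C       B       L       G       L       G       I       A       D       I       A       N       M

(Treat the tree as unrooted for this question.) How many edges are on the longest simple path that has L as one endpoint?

6

Distances from L peak at 6, attained at F.
L–G–D–N–C–I–F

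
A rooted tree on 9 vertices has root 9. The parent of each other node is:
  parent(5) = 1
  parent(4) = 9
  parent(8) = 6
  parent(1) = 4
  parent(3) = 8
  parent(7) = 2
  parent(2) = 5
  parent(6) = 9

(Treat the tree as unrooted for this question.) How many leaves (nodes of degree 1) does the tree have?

Exactly 2 nodes have a single neighbour: 3, 7.

2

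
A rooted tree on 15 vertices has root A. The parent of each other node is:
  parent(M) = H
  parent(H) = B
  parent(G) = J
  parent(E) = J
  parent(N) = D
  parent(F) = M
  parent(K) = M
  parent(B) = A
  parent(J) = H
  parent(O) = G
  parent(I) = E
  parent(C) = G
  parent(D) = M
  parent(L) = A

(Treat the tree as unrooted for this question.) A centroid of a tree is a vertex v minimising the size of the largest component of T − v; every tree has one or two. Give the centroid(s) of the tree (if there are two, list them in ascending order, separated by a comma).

H

Delete H: the remaining components have sizes 6, 5, 3. Max 6 ≤ 7, so H is a centroid.
No neighbour of H does as well, so H is the unique centroid.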